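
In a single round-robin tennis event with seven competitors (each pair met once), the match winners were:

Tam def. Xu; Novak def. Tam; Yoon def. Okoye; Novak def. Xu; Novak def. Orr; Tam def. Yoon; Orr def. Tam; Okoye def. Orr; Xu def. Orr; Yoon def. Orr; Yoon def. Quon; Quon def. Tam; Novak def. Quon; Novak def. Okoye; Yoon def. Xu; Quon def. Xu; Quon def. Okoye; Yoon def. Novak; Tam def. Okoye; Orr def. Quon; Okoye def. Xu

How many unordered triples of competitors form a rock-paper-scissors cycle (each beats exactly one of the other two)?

7

Win totals: Novak 5, Tam 3, Quon 3, Yoon 5, Okoye 2, Xu 1, Orr 2.
A competitor with w wins dominates both others in C(w,2) triples; summing gives 10 + 3 + 3 + 10 + 1 + 0 + 1 = 28 transitive triples.
Total triples C(7,3) = 35, so cyclic triples = 35 − 28 = 7.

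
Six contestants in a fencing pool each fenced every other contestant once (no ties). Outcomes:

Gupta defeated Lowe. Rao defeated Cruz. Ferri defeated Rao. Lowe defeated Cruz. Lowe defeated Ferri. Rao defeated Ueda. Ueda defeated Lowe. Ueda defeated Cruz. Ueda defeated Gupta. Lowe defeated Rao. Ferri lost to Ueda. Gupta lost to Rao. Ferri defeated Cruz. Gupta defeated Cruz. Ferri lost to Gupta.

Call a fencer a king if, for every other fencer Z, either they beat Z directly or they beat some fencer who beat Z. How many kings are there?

3

Ueda reaches everyone (king).
Cruz cannot reach Ueda, Rao, Lowe, Gupta, Ferri in two steps.
Rao reaches everyone (king).
Lowe reaches everyone (king).
Gupta cannot reach Ueda in two steps.
Ferri cannot reach Lowe in two steps.
Kings: Ueda, Rao, Lowe — 3.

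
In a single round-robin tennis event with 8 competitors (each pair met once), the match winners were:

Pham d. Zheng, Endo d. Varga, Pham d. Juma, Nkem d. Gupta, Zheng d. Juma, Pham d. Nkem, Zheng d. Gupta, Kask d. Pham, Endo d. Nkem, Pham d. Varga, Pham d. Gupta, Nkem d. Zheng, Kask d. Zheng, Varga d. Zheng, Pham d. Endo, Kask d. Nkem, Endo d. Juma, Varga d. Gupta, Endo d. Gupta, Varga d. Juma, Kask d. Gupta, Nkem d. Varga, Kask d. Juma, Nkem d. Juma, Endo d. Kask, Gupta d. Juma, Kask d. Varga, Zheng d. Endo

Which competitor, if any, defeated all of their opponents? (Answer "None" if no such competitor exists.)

None

Highest win total is Pham with 6 (out of 7 possible).
Pham lost to Kask, so no competitor went undefeated.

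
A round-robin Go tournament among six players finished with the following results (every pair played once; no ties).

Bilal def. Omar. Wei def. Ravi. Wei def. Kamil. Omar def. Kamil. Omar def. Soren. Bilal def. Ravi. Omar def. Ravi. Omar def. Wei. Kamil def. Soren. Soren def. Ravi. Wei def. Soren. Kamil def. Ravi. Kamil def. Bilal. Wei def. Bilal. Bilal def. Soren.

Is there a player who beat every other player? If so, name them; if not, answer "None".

Highest win total is Wei with 4 (out of 5 possible).
Wei lost to Omar, so no player went undefeated.

None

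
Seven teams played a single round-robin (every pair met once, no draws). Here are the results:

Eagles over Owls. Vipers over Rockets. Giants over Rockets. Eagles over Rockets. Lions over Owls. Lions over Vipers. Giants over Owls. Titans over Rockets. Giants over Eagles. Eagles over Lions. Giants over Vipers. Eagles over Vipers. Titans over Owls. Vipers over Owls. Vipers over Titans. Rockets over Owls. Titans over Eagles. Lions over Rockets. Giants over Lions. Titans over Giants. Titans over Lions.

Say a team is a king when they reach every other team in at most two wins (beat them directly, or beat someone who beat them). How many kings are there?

Lions cannot reach Eagles, Giants in two steps.
Titans reaches everyone (king).
Eagles cannot reach Giants in two steps.
Giants reaches everyone (king).
Vipers reaches everyone (king).
Rockets cannot reach Lions, Titans, Eagles, Giants, Vipers in two steps.
Owls cannot reach Lions, Titans, Eagles, Giants, Vipers, Rockets in two steps.
Kings: Titans, Giants, Vipers — 3.

3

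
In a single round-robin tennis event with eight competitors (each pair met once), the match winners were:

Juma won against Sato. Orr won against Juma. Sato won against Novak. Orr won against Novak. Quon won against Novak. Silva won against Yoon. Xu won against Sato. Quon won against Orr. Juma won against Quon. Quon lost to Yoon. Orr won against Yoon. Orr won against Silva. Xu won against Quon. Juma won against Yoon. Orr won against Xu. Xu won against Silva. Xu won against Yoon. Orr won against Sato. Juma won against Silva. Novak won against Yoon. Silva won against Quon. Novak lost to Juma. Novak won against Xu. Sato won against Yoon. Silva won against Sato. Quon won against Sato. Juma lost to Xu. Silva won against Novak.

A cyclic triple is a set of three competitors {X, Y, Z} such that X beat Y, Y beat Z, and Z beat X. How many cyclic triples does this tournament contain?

10

Win totals: Quon 3, Juma 5, Orr 6, Yoon 1, Xu 5, Novak 2, Sato 2, Silva 4.
A competitor with w wins dominates both others in C(w,2) triples; summing gives 3 + 10 + 15 + 0 + 10 + 1 + 1 + 6 = 46 transitive triples.
Total triples C(8,3) = 56, so cyclic triples = 56 − 46 = 10.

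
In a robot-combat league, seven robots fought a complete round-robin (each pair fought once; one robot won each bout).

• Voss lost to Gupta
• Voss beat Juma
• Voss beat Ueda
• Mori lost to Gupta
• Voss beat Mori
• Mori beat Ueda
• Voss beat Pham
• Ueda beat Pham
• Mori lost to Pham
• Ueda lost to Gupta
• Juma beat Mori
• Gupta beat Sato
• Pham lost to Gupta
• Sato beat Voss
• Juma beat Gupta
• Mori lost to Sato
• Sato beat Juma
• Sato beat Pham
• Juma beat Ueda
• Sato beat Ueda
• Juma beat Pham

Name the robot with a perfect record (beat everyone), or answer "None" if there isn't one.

None

Highest win total is Sato with 5 (out of 6 possible).
Sato lost to Gupta, so no robot went undefeated.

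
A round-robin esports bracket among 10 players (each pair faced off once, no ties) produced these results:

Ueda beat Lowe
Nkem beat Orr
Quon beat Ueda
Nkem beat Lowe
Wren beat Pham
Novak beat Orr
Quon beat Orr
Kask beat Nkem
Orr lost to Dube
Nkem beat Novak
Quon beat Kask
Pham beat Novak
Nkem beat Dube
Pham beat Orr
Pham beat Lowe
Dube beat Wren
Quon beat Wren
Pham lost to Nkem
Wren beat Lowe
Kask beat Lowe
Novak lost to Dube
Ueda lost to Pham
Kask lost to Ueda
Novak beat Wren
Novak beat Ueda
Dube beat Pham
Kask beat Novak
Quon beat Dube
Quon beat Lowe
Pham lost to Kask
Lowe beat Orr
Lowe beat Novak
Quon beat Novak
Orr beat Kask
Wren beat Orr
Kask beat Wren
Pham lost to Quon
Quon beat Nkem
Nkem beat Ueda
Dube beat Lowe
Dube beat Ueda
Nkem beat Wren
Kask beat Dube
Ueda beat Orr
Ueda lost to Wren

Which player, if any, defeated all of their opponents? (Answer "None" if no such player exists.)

Quon

Quon has 9 wins out of 9 opponents — a perfect record.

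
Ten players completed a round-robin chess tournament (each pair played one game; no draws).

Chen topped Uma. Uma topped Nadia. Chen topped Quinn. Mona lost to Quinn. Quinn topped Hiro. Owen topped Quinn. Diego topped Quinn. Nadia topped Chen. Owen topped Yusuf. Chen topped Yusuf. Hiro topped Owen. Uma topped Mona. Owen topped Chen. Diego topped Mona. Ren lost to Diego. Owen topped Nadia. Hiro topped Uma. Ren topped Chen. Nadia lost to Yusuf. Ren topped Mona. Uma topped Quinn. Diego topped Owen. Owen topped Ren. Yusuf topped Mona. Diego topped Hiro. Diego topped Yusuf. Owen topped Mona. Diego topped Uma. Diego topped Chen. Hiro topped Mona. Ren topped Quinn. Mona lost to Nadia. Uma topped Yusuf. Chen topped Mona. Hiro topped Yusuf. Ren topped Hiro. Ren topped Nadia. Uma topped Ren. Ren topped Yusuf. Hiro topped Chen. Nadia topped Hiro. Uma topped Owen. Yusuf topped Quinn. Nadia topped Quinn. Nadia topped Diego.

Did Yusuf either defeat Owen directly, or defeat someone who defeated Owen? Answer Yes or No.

No

Yusuf did not beat Owen directly.
Yusuf beat Mona, Nadia, Quinn, but each of them lost to Owen. No two-step path.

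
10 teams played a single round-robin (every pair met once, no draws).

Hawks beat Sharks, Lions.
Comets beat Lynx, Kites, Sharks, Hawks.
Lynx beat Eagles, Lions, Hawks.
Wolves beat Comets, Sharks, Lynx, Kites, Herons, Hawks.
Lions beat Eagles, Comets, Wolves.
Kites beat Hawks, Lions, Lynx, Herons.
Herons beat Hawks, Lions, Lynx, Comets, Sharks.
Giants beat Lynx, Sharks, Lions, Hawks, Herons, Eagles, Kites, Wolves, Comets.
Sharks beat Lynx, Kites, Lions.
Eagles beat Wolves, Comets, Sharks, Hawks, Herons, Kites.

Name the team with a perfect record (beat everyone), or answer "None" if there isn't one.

Giants

Giants has 9 wins out of 9 opponents — a perfect record.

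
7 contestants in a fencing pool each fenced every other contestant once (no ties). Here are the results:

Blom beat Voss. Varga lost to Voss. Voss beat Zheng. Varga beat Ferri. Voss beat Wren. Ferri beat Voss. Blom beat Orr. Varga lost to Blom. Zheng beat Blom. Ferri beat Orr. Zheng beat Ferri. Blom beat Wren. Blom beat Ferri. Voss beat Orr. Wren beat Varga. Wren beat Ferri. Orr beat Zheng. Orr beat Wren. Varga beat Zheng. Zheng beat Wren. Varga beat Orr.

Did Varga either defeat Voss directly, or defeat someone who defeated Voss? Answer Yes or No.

Varga did not beat Voss directly.
Varga beat Zheng, Orr, Ferri. Of those, Ferri beat Voss.

Yes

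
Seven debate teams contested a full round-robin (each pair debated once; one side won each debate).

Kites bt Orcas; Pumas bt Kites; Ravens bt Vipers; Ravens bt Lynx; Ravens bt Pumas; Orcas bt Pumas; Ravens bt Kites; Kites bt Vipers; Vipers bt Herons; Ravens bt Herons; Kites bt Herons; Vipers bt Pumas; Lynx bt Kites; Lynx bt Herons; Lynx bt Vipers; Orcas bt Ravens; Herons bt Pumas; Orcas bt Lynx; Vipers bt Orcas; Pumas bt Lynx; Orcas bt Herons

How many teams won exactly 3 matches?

Win totals: Vipers 3, Kites 3, Lynx 3, Orcas 4, Herons 1, Ravens 5, Pumas 2.
Exactly 3: Vipers, Kites, Lynx — 3 teams.

3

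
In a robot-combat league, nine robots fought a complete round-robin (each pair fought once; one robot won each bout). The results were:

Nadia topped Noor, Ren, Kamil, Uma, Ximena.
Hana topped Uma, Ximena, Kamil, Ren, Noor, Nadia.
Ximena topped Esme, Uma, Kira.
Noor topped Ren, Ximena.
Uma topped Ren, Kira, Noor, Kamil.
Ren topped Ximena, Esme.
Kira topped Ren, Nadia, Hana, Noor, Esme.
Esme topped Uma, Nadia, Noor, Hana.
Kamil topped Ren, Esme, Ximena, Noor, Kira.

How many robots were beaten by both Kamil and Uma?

Kamil beat: Kira, Ren, Ximena, Noor, Esme.
Uma beat: Kira, Kamil, Ren, Noor.
Both beat: Kira, Ren, Noor — 3.

3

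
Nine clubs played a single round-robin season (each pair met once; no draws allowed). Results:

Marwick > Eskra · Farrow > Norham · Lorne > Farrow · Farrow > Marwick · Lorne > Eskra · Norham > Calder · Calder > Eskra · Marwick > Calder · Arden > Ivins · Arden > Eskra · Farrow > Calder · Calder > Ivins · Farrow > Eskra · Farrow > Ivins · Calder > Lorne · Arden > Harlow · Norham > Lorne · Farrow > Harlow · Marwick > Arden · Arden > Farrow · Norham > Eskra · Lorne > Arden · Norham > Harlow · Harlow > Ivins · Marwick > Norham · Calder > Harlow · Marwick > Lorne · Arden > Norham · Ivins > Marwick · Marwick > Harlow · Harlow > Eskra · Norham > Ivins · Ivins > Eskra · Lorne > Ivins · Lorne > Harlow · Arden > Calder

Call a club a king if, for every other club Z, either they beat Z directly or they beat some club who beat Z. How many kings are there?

Marwick reaches everyone (king).
Harlow cannot reach Farrow, Calder, Norham, Lorne, Arden in two steps.
Farrow reaches everyone (king).
Eskra cannot reach Marwick, Harlow, Farrow, Calder, Norham, Lorne, Arden, Ivins in two steps.
Calder cannot reach Norham in two steps.
Norham reaches everyone (king).
Lorne reaches everyone (king).
Arden reaches everyone (king).
Ivins cannot reach Farrow in two steps.
Kings: Marwick, Farrow, Norham, Lorne, Arden — 5.

5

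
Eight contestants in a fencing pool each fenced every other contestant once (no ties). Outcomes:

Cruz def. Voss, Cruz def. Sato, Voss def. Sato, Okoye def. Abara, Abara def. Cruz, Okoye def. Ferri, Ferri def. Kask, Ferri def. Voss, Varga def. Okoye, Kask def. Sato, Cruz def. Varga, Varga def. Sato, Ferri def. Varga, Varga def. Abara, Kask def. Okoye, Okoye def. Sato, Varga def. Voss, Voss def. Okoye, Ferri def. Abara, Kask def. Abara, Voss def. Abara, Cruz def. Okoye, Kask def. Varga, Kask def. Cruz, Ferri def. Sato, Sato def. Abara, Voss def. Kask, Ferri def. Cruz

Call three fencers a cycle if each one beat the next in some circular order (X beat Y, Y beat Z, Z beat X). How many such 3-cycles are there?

Win totals: Sato 1, Voss 4, Okoye 3, Cruz 4, Kask 5, Varga 4, Abara 1, Ferri 6.
A fencer with w wins dominates both others in C(w,2) triples; summing gives 0 + 6 + 3 + 6 + 10 + 6 + 0 + 15 = 46 transitive triples.
Total triples C(8,3) = 56, so cyclic triples = 56 − 46 = 10.

10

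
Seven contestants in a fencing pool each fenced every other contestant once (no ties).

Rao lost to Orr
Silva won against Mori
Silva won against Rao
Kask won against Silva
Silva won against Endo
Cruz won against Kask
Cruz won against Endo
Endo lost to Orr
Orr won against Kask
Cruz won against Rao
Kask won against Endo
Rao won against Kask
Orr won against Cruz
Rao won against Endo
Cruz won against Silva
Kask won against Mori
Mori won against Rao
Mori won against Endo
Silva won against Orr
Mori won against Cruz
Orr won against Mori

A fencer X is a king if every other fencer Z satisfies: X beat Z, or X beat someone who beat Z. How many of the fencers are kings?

Cruz reaches everyone (king).
Rao cannot reach Cruz, Orr in two steps.
Mori cannot reach Orr in two steps.
Endo cannot reach Cruz, Rao, Mori, Silva, Kask, Orr in two steps.
Silva reaches everyone (king).
Kask reaches everyone (king).
Orr reaches everyone (king).
Kings: Cruz, Silva, Kask, Orr — 4.

4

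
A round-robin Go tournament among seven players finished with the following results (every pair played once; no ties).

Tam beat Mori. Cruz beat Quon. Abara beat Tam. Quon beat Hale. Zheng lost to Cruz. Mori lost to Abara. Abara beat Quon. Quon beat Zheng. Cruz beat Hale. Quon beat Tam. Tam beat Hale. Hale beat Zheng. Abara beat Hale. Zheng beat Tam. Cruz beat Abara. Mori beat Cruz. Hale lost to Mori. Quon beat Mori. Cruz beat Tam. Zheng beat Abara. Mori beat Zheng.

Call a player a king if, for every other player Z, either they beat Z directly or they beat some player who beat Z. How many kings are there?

Mori reaches everyone (king).
Tam cannot reach Abara, Quon in two steps.
Abara reaches everyone (king).
Quon reaches everyone (king).
Zheng cannot reach Cruz in two steps.
Cruz reaches everyone (king).
Hale cannot reach Mori, Quon, Cruz in two steps.
Kings: Mori, Abara, Quon, Cruz — 4.

4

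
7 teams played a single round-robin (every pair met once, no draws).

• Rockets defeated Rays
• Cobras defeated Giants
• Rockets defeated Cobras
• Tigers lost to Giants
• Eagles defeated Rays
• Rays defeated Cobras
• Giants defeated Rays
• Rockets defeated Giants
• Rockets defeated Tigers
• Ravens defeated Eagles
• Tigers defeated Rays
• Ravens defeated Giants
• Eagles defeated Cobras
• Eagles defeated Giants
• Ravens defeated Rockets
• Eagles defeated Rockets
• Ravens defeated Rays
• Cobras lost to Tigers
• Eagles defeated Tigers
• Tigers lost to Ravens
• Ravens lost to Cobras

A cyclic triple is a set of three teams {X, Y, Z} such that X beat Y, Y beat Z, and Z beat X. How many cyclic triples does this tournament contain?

Win totals: Giants 2, Eagles 5, Tigers 2, Ravens 5, Cobras 2, Rays 1, Rockets 4.
A team with w wins dominates both others in C(w,2) triples; summing gives 1 + 10 + 1 + 10 + 1 + 0 + 6 = 29 transitive triples.
Total triples C(7,3) = 35, so cyclic triples = 35 − 29 = 6.

6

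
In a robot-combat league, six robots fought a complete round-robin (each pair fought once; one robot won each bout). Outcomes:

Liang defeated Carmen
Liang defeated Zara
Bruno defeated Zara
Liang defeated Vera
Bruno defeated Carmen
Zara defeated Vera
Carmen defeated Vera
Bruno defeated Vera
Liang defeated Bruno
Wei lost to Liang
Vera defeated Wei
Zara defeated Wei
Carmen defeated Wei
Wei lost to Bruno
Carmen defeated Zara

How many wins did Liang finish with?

Liang's results: beat Wei, Bruno, Zara, Vera, Carmen; lost to no one.
That is 5 wins.

5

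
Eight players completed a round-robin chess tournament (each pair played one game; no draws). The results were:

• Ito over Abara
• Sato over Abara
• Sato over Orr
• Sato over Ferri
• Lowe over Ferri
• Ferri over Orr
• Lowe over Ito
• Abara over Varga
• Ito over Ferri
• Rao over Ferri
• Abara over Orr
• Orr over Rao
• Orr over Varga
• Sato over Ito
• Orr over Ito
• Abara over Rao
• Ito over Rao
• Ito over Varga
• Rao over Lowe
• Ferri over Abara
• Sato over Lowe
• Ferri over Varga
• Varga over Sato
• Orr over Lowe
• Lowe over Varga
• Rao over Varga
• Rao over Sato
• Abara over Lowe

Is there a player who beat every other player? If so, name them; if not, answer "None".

None

Highest win total is Sato with 5 (out of 7 possible).
Sato lost to Rao, Varga, so no player went undefeated.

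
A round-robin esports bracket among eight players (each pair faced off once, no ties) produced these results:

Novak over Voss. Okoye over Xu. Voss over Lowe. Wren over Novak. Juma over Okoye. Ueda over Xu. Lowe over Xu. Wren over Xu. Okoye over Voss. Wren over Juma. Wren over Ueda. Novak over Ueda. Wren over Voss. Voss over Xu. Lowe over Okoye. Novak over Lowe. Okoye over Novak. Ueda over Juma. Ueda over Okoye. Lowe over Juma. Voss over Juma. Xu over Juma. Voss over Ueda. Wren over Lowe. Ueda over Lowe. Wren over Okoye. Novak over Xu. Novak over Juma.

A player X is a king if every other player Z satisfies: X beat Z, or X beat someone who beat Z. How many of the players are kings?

Ueda cannot reach Wren in two steps.
Wren reaches everyone (king).
Juma cannot reach Ueda, Wren, Lowe in two steps.
Voss cannot reach Wren, Novak in two steps.
Okoye cannot reach Wren in two steps.
Lowe cannot reach Ueda, Wren in two steps.
Xu cannot reach Ueda, Wren, Voss, Lowe, Novak in two steps.
Novak cannot reach Wren in two steps.
Kings: Wren — 1.

1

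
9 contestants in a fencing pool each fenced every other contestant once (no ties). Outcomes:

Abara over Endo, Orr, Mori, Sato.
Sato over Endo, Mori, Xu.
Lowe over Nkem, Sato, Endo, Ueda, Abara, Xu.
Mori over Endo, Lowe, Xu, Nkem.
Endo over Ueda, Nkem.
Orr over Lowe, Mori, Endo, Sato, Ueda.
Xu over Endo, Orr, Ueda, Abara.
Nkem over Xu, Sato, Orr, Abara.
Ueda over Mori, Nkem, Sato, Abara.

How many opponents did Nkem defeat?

Nkem's results: beat Orr, Xu, Abara, Sato; lost to Ueda, Endo, Mori, Lowe.
That is 4 wins.

4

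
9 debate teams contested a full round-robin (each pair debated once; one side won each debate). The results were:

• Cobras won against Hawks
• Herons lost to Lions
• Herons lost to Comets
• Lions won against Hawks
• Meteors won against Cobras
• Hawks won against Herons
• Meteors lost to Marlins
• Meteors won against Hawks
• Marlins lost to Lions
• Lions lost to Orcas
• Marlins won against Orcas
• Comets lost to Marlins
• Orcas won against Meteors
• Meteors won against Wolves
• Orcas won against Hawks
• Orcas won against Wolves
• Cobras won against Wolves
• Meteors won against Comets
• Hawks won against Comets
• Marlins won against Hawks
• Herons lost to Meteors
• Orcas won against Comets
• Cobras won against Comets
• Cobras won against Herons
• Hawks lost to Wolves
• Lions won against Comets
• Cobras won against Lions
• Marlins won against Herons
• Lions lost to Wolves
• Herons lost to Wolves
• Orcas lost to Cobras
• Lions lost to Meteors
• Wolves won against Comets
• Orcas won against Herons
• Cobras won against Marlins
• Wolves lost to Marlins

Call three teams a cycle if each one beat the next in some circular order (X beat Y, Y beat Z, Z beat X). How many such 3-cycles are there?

Win totals: Meteors 6, Hawks 2, Herons 0, Comets 1, Marlins 6, Orcas 6, Cobras 7, Wolves 4, Lions 4.
A team with w wins dominates both others in C(w,2) triples; summing gives 15 + 1 + 0 + 0 + 15 + 15 + 21 + 6 + 6 = 79 transitive triples.
Total triples C(9,3) = 84, so cyclic triples = 84 − 79 = 5.

5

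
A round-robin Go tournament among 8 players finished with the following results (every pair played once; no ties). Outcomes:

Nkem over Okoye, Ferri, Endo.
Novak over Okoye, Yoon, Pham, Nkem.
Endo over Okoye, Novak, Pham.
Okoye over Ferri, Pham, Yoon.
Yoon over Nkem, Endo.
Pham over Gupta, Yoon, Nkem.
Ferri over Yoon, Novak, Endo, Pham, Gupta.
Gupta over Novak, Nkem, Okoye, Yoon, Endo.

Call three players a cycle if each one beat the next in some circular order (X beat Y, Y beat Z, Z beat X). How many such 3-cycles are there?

Win totals: Nkem 3, Pham 3, Novak 4, Gupta 5, Ferri 5, Endo 3, Yoon 2, Okoye 3.
A player with w wins dominates both others in C(w,2) triples; summing gives 3 + 3 + 6 + 10 + 10 + 3 + 1 + 3 = 39 transitive triples.
Total triples C(8,3) = 56, so cyclic triples = 56 − 39 = 17.

17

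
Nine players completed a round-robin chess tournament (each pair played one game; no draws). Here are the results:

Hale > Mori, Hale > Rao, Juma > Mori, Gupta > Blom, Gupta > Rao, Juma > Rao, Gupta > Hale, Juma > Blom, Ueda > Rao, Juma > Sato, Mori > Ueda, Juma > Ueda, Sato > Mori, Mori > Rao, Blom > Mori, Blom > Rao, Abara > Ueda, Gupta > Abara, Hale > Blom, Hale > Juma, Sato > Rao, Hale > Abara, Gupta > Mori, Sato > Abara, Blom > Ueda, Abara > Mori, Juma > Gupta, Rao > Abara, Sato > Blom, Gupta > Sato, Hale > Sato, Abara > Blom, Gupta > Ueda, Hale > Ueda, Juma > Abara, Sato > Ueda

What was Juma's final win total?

Juma's results: beat Gupta, Mori, Sato, Rao, Ueda, Blom, Abara; lost to Hale.
That is 7 wins.

7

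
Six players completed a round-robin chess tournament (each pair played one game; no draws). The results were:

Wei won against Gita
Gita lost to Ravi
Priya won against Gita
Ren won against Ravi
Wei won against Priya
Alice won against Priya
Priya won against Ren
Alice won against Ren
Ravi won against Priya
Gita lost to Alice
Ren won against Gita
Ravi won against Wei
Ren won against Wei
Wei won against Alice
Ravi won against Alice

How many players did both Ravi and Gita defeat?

Ravi beat: Alice, Wei, Priya, Gita.
Gita beat: no one.
No one was beaten by both.

0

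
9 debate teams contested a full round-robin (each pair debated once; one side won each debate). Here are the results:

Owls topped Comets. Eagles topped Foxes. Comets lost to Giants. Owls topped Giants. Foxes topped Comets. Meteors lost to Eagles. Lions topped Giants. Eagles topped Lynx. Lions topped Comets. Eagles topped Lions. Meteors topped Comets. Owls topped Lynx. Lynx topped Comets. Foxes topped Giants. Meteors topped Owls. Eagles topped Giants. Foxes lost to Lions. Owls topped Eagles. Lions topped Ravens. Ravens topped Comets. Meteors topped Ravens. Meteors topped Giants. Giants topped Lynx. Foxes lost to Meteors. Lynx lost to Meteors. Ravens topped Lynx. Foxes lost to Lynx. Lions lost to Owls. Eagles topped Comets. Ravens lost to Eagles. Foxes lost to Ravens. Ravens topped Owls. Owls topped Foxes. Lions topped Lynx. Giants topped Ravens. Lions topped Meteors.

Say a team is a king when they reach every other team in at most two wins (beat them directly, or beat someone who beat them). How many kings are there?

3

Foxes cannot reach Eagles, Meteors, Lions, Owls in two steps.
Lynx cannot reach Eagles, Ravens, Meteors, Lions, Owls in two steps.
Eagles reaches everyone (king).
Ravens cannot reach Meteors in two steps.
Meteors reaches everyone (king).
Lions cannot reach Eagles in two steps.
Owls reaches everyone (king).
Comets cannot reach Foxes, Lynx, Eagles, Ravens, Meteors, Lions, Owls, Giants in two steps.
Giants cannot reach Eagles, Meteors, Lions in two steps.
Kings: Eagles, Meteors, Owls — 3.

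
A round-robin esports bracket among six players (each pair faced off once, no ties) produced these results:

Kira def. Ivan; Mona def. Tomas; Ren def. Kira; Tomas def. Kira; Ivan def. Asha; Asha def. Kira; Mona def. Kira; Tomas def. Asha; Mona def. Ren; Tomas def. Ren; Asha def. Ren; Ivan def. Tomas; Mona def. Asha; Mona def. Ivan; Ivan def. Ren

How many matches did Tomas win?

3

Tomas' results: beat Asha, Ren, Kira; lost to Mona, Ivan.
That is 3 wins.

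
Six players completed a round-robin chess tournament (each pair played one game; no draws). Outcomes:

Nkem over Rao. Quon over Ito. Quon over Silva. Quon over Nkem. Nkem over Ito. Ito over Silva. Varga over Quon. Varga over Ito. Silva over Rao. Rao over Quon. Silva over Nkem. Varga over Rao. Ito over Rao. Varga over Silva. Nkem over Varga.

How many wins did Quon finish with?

3

Quon's results: beat Silva, Ito, Nkem; lost to Varga, Rao.
That is 3 wins.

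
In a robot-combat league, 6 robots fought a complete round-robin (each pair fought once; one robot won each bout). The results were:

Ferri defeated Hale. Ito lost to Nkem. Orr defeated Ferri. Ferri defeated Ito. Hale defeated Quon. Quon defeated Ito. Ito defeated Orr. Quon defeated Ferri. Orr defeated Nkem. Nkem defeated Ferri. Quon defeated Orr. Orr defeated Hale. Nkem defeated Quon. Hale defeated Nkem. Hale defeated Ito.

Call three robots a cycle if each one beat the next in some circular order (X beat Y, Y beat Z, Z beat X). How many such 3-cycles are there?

7

Of the C(6,3) = 20 triples, the cyclic ones are: {Quon, Orr, Nkem}; {Quon, Orr, Hale}; {Quon, Ferri, Hale}; {Orr, Nkem, Ito}; {Orr, Ferri, Ito}; {Orr, Hale, Ito}; {Nkem, Ferri, Hale}.
That is 7.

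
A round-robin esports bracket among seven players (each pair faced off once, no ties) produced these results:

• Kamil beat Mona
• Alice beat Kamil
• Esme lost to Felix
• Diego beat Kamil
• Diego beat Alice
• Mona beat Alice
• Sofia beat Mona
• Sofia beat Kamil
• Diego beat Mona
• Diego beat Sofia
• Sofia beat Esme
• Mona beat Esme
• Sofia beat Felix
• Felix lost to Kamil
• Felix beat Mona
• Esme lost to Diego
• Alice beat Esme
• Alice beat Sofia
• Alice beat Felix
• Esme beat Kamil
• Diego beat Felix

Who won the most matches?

Diego

Win totals: Sofia 4, Kamil 2, Alice 4, Mona 2, Esme 1, Felix 2, Diego 6.
Diego leads with 6 wins (next highest: 4).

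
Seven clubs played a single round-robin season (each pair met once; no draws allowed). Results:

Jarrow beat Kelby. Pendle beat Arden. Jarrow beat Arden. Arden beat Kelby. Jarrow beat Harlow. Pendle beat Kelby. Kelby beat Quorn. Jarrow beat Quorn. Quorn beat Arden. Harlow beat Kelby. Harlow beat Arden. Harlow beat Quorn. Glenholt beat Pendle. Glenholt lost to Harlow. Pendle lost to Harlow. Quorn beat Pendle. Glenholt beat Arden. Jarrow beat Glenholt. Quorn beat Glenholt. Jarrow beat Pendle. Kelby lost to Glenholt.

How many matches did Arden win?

Arden's results: beat Kelby; lost to Harlow, Jarrow, Quorn, Pendle, Glenholt.
That is 1 win.

1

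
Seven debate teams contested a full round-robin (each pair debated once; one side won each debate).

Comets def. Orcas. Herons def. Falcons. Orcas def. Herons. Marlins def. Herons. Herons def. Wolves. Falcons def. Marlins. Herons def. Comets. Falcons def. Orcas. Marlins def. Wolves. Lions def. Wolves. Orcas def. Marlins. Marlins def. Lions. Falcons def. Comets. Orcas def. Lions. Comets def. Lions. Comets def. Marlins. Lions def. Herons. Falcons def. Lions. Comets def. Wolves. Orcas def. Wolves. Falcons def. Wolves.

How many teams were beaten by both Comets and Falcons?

4

Comets beat: Wolves, Orcas, Marlins, Lions.
Falcons beat: Comets, Wolves, Orcas, Marlins, Lions.
Both beat: Wolves, Orcas, Marlins, Lions — 4.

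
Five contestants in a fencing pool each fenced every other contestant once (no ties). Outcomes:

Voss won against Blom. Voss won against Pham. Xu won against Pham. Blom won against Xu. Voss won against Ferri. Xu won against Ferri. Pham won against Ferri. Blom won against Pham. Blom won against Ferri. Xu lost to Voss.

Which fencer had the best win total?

Win totals: Pham 1, Ferri 0, Xu 2, Voss 4, Blom 3.
Voss leads with 4 wins (next highest: 3).

Voss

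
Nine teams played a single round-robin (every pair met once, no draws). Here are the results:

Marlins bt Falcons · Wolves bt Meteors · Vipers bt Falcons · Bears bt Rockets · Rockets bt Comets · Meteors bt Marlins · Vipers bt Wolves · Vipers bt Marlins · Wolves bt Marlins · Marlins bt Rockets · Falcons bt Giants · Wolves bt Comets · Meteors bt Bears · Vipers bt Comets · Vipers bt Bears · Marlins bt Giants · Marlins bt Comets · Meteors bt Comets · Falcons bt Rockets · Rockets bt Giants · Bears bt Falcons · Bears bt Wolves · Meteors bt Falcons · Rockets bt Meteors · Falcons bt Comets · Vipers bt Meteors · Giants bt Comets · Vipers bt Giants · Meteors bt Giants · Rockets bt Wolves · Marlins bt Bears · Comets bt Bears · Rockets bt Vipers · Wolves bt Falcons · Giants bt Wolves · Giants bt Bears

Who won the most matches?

Vipers

Win totals: Wolves 4, Bears 3, Marlins 5, Falcons 3, Meteors 5, Rockets 5, Vipers 7, Giants 3, Comets 1.
Vipers leads with 7 wins (next highest: 5).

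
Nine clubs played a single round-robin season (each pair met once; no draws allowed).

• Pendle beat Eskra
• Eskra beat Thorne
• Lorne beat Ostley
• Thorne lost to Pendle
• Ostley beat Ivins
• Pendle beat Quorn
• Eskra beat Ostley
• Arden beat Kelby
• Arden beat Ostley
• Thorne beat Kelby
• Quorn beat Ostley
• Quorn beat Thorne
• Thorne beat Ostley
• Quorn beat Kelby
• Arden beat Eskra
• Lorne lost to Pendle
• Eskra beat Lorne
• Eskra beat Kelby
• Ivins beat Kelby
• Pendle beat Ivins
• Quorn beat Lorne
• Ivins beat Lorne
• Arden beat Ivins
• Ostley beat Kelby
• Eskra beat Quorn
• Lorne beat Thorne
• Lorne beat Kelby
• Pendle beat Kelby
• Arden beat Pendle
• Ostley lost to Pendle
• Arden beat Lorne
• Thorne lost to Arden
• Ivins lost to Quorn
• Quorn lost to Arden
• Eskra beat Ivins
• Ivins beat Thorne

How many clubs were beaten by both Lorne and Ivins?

2

Lorne beat: Kelby, Ostley, Thorne.
Ivins beat: Kelby, Thorne, Lorne.
Both beat: Kelby, Thorne — 2.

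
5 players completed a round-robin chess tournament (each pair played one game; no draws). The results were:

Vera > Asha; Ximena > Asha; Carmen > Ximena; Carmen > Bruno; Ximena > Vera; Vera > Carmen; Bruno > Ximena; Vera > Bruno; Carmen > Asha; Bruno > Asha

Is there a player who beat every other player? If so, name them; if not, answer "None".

Highest win total is Vera with 3 (out of 4 possible).
Vera lost to Ximena, so no player went undefeated.

None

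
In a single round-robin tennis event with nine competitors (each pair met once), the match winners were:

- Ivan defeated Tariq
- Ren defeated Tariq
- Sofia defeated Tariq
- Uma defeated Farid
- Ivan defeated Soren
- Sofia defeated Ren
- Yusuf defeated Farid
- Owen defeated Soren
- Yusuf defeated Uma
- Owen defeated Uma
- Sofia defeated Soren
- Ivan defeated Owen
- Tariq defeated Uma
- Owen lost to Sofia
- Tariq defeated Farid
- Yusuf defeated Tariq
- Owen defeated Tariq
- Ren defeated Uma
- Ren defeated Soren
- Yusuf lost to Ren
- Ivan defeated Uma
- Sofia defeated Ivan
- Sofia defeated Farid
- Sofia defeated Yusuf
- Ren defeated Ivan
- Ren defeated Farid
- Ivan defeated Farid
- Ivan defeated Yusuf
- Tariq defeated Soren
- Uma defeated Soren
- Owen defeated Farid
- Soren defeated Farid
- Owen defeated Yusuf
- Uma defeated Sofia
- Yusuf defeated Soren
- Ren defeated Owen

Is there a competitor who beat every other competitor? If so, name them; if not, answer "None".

Highest win total is Sofia with 7 (out of 8 possible).
Sofia lost to Uma, so no competitor went undefeated.

None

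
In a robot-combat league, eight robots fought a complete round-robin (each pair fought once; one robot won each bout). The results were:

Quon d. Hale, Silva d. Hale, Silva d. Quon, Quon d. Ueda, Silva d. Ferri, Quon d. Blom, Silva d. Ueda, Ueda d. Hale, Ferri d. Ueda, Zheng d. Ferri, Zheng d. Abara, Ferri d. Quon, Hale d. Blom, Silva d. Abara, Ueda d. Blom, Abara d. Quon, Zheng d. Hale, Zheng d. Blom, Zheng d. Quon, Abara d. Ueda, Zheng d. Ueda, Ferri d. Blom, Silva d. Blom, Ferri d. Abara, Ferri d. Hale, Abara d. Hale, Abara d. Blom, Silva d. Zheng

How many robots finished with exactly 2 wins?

1

Win totals: Quon 3, Zheng 6, Silva 7, Blom 0, Ueda 2, Ferri 5, Hale 1, Abara 4.
Exactly 2: Ueda — 1 robot.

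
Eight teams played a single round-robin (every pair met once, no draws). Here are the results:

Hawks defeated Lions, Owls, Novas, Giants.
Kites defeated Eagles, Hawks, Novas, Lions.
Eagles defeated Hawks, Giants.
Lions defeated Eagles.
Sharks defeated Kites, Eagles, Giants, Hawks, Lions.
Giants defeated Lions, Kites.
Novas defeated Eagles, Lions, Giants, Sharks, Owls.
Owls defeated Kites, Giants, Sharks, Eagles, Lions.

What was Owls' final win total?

Owls' results: beat Kites, Lions, Eagles, Sharks, Giants; lost to Novas, Hawks.
That is 5 wins.

5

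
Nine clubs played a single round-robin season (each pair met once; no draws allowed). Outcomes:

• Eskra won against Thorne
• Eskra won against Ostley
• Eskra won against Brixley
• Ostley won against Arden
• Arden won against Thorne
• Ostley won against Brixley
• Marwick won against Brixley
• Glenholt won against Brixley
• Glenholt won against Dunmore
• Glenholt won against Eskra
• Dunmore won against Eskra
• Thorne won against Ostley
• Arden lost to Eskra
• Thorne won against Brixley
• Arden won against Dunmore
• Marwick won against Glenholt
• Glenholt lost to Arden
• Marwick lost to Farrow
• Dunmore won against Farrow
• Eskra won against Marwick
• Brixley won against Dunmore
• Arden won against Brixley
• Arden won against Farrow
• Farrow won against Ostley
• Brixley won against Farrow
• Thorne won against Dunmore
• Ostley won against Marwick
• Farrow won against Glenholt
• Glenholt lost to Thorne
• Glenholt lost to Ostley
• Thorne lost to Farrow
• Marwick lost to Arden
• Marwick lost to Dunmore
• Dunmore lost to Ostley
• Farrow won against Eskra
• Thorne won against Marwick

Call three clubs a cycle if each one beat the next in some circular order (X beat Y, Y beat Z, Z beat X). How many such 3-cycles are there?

21

Win totals: Marwick 2, Farrow 5, Ostley 5, Dunmore 3, Glenholt 3, Eskra 5, Brixley 2, Thorne 5, Arden 6.
A club with w wins dominates both others in C(w,2) triples; summing gives 1 + 10 + 10 + 3 + 3 + 10 + 1 + 10 + 15 = 63 transitive triples.
Total triples C(9,3) = 84, so cyclic triples = 84 − 63 = 21.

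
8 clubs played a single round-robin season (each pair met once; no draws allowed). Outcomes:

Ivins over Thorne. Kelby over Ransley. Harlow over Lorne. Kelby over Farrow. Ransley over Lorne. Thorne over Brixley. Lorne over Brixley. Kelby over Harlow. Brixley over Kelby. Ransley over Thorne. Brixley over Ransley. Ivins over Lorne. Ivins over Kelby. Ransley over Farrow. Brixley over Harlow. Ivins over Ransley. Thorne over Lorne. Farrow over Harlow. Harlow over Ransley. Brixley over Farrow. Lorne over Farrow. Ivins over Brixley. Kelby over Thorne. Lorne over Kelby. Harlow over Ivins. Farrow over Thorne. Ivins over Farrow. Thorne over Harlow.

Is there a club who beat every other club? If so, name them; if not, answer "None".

Highest win total is Ivins with 6 (out of 7 possible).
Ivins lost to Harlow, so no club went undefeated.

None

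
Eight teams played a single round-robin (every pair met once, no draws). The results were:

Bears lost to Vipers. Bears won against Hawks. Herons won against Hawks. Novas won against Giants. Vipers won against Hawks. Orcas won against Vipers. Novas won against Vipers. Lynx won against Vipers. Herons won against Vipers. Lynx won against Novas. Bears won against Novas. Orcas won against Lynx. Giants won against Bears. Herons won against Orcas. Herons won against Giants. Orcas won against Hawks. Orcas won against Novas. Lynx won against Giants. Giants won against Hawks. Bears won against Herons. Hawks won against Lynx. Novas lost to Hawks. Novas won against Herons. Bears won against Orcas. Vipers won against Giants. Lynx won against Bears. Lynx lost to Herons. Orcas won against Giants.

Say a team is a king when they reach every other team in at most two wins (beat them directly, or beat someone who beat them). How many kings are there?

6

Bears reaches everyone (king).
Lynx reaches everyone (king).
Vipers reaches everyone (king).
Orcas reaches everyone (king).
Hawks cannot reach Orcas in two steps.
Giants cannot reach Vipers in two steps.
Novas reaches everyone (king).
Herons reaches everyone (king).
Kings: Bears, Lynx, Vipers, Orcas, Novas, Herons — 6.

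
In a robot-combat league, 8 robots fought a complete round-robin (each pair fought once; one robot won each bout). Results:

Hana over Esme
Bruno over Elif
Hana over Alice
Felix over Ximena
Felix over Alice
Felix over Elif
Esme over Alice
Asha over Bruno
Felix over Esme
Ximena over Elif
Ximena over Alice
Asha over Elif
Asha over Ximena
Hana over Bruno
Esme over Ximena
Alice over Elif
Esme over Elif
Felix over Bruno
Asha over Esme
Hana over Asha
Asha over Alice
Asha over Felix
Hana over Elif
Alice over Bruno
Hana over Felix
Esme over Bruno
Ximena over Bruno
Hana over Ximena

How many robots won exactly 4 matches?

Win totals: Esme 4, Asha 6, Elif 0, Hana 7, Alice 2, Ximena 3, Bruno 1, Felix 5.
Exactly 4: Esme — 1 robot.

1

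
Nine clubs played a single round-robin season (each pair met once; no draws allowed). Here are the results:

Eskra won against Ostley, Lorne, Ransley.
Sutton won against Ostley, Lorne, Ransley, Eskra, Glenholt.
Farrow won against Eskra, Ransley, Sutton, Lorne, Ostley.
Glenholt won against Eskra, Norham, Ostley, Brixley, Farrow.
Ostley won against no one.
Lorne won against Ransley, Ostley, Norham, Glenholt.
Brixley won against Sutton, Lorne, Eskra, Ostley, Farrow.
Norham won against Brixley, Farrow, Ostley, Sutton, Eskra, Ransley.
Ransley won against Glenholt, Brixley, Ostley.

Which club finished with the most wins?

Norham

Win totals: Eskra 3, Brixley 5, Norham 6, Glenholt 5, Ransley 3, Farrow 5, Ostley 0, Lorne 4, Sutton 5.
Norham leads with 6 wins (next highest: 5).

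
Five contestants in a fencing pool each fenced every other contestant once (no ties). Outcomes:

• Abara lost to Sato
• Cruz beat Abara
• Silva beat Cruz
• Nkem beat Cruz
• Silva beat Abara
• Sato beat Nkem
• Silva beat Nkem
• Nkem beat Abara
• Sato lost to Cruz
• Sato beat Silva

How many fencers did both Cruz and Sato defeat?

Cruz beat: Abara, Sato.
Sato beat: Silva, Abara, Nkem.
Both beat: Abara — 1.

1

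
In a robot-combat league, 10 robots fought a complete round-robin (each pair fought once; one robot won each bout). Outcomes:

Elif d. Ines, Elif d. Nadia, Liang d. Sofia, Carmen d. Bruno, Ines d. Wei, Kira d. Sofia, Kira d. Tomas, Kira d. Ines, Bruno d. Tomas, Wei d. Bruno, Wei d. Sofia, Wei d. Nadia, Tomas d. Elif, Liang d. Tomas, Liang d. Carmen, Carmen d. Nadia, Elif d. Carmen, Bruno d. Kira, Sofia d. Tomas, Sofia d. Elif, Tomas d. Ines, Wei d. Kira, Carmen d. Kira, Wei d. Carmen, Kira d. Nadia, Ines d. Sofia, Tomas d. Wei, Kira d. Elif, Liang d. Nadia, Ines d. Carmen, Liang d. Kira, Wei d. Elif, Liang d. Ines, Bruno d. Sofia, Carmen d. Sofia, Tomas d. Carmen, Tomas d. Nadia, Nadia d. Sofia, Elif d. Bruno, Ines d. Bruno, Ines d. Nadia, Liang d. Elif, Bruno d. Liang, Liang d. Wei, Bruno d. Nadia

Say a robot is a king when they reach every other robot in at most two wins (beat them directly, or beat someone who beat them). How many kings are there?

5

Carmen cannot reach Wei in two steps.
Elif reaches everyone (king).
Ines reaches everyone (king).
Nadia cannot reach Carmen, Ines, Wei, Bruno, Kira, Liang in two steps.
Wei reaches everyone (king).
Tomas cannot reach Liang in two steps.
Bruno reaches everyone (king).
Kira cannot reach Liang in two steps.
Liang reaches everyone (king).
Sofia cannot reach Kira, Liang in two steps.
Kings: Elif, Ines, Wei, Bruno, Liang — 5.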